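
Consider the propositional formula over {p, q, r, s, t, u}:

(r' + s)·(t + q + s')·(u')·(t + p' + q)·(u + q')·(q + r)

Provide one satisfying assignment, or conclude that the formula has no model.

(u') alone gives u = 0.
(q') alone gives q = 0.
(r) alone gives r = 1.
(s) alone gives s = 1.
(t) alone gives t = 1.
Every clause is now satisfied; p is unconstrained.

p: 1,  q: 0,  r: 1,  s: 1,  t: 1,  u: 0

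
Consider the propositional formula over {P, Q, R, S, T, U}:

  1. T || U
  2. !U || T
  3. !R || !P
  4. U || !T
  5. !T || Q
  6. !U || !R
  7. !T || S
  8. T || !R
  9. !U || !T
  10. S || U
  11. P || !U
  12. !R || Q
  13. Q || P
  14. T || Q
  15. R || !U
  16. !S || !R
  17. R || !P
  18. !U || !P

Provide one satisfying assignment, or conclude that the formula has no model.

UNSATISFIABLE

Case T = true:
From the singleton clause (U), U = true.
Now (!U) is unsatisfied and unit — conflict.
So T must be the other value — set T = false.
From the singleton clause (U), U = true.
Now (!U) is unsatisfied and unit — conflict.
Both values of T lead to a conflict.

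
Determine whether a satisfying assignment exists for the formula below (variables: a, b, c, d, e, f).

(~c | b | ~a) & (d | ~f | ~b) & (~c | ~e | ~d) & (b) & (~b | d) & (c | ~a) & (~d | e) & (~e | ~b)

No, unsatisfiable

Unit clause (b) forces b = 1.
Unit clause (d) forces d = 1.
Unit clause (e) forces e = 1.
Now (~e) is unsatisfied and unit — conflict.
No assignment satisfies every clause.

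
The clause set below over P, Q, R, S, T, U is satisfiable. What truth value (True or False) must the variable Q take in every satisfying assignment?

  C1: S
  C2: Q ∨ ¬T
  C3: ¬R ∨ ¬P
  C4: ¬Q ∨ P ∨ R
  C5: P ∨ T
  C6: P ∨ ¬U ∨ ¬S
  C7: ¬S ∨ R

Suppose Q = False.
Unit clause (S) forces S = True.
Unit clause (¬T) forces T = False.
Unit clause (P) forces P = True.
Unit clause (¬R) forces R = False.
Now (R) is unsatisfied and unit — conflict.
So every satisfying assignment has Q = True.

True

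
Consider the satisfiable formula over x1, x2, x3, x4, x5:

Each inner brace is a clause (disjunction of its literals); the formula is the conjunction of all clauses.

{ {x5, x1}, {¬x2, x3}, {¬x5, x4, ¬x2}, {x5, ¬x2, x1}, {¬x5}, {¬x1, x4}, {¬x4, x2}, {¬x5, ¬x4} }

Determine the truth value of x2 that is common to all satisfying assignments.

True

Suppose x2 = False.
Unit clause (¬x5) forces x5 = False.
Unit clause (x1) forces x1 = True.
Unit clause (x4) forces x4 = True.
That conflicts with the unit clause (¬x4).
So every satisfying assignment has x2 = True.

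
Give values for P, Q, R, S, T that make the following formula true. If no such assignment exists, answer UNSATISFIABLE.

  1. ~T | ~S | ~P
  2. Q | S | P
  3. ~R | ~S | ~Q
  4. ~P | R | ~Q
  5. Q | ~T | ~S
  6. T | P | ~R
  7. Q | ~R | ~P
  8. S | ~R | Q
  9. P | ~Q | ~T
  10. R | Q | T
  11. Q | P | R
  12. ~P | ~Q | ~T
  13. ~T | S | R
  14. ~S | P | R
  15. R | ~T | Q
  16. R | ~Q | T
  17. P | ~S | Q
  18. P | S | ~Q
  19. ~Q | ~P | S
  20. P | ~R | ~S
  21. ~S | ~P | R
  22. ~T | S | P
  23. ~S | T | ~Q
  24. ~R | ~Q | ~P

UNSATISFIABLE

Case T = 0:
Case P = 1:
Case R = 1:
Unit clause (Q) forces Q = 1.
Now (~Q) is unsatisfied and unit — conflict.
So R must be the other value — set R = 0.
Unit clause (~Q) forces Q = 0.
Now (Q) is unsatisfied and unit — conflict.
Both values of R lead to a conflict.
So P must be the other value — set P = 0.
Unit clause (~R) forces R = 0.
Unit clause (Q) forces Q = 1.
Now (~Q) is unsatisfied and unit — conflict.
Both values of P lead to a conflict.
So T must be the other value — set T = 1.
Case S = 0:
Unit clause (R) forces R = 1.
Unit clause (Q) forces Q = 1.
Unit clause (P) forces P = 1.
Now (~P) is unsatisfied and unit — conflict.
So S must be the other value — set S = 1.
Unit clause (~P) forces P = 0.
Unit clause (Q) forces Q = 1.
Now (~Q) is unsatisfied and unit — conflict.
Both values of S lead to a conflict.
Both values of T lead to a conflict.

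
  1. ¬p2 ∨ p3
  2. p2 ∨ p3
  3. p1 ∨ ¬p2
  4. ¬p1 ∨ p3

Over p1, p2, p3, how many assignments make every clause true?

3

There are 2^3 = 8 truth assignments over (p1, p2, p3).
Check each against the 4 clauses (columns in the order p1, p2, p3):
  F F F  ✗ fails (p2 ∨ p3)
  F F T  ✓ satisfies all
  F T F  ✗ fails (¬p2 ∨ p3)
  F T T  ✗ fails (p1 ∨ ¬p2)
  T F F  ✗ fails (p2 ∨ p3)
  T F T  ✓ satisfies all
  T T F  ✗ fails (¬p2 ∨ p3)
  T T T  ✓ satisfies all
3 of the 8 rows are models.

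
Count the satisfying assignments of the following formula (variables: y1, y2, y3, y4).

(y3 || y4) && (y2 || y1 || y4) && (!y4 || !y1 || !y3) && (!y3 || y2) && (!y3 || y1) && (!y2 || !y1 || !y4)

There are 2^4 = 16 truth assignments over (y1, y2, y3, y4).
Check each against the 6 clauses (columns in the order y1, y2, y3, y4):
  F F F F  ✗ fails (y3 || y4)
  F F F T  ✓ satisfies all
  F F T F  ✗ fails (y2 || y1 || y4)
  F F T T  ✗ fails (!y3 || y2)
  F T F F  ✗ fails (y3 || y4)
  F T F T  ✓ satisfies all
  F T T F  ✗ fails (!y3 || y1)
  F T T T  ✗ fails (!y3 || y1)
  T F F F  ✗ fails (y3 || y4)
  T F F T  ✓ satisfies all
  T F T F  ✗ fails (!y3 || y2)
  T F T T  ✗ fails (!y4 || !y1 || !y3)
  T T F F  ✗ fails (y3 || y4)
  T T F T  ✗ fails (!y2 || !y1 || !y4)
  T T T F  ✓ satisfies all
  T T T T  ✗ fails (!y4 || !y1 || !y3)
4 of the 16 rows are models.

4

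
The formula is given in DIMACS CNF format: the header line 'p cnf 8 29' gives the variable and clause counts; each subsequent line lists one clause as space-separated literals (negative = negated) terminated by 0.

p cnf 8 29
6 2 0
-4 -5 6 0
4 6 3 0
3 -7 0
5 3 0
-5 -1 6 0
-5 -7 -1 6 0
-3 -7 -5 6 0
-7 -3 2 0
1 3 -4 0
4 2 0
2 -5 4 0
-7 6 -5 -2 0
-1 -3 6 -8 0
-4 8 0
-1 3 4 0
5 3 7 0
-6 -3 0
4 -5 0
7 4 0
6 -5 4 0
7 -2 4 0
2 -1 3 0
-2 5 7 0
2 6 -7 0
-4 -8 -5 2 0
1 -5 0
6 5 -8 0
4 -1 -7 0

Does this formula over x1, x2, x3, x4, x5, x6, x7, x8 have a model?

Yes, satisfiable

Case x6 = True:
Unit clause (¬x3) forces x3 = False.
Unit clause (¬x7) forces x7 = False.
Unit clause (x5) forces x5 = True.
Unit clause (x4) forces x4 = True.
Unit clause (x1) forces x1 = True.
Unit clause (x8) forces x8 = True.
Unit clause (x2) forces x2 = True.
Every clause now holds.
A satisfying assignment: x1=True,  x2=True,  x3=False,  x4=True,  x5=True,  x6=True,  x7=False,  x8=True.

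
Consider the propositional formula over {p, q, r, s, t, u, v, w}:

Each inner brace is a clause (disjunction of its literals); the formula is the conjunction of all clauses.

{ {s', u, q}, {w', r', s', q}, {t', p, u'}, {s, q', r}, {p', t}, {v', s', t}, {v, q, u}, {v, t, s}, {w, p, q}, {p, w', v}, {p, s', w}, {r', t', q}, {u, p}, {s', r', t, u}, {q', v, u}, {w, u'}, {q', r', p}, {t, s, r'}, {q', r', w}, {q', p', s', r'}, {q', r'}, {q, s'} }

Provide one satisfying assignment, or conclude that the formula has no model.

p=1, q=1, r=0, s=1, t=1, u=1, v=0, w=1

Case p = 1:
(t) alone gives t = 1.
Case r = 0:
Case s = 1:
(q) alone gives q = 1.
Case v = 0:
(u) alone gives u = 1.
(w) alone gives w = 1.
This assignment satisfies each clause.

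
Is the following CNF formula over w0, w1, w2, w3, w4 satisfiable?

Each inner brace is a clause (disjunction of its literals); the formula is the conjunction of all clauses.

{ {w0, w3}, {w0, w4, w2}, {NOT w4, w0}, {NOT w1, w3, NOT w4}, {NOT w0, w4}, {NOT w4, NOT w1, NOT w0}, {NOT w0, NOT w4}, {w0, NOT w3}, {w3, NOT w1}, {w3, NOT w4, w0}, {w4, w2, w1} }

No, unsatisfiable

Try w0 = true.
The clause (w4) is unit, so w4 = true.
Now (NOT w4) is unsatisfied and unit — conflict.
Undo w0 and try w0 = false.
The clause (w3) is unit, so w3 = true.
Now (NOT w3) is unsatisfied and unit — conflict.
Either choice for w0 ends in contradiction.
No assignment satisfies every clause.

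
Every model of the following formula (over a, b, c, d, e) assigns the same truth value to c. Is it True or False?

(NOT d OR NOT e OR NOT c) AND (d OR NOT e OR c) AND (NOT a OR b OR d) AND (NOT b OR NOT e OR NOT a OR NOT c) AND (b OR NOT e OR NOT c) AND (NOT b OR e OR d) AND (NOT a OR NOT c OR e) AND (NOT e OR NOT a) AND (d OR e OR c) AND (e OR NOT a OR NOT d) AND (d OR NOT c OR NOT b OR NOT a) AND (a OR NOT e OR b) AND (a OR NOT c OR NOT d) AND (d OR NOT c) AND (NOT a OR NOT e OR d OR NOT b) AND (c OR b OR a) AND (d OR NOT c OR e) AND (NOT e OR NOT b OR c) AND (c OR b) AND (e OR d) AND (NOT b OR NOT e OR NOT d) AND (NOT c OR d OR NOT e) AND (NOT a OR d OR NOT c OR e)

Suppose c = true.
(d) alone gives d = true.
(NOT e) alone gives e = false.
(NOT a) alone gives a = false.
But (a) is also a unit clause — contradiction.
So every satisfying assignment has c = False.

False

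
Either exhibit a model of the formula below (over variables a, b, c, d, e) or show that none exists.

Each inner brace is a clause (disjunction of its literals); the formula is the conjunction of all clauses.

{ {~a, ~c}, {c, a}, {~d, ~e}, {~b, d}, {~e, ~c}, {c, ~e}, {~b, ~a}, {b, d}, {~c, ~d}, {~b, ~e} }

a=1; b=0; c=0; d=1; e=0

Try a = 1.
Unit clause (~c) forces c = 0.
Unit clause (~e) forces e = 0.
Unit clause (~b) forces b = 0.
Unit clause (d) forces d = 1.
All clauses are satisfied.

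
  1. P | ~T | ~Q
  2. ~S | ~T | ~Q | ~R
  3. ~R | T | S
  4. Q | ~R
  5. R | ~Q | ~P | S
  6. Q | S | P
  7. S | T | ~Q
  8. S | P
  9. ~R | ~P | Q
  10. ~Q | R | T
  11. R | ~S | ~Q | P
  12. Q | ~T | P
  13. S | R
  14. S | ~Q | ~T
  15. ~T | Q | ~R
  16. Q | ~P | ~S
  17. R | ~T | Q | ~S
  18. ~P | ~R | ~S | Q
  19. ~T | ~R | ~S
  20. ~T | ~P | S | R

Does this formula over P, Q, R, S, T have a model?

Case Q = 1:
Case P = 0:
From the singleton clause (~T), T = 0.
From the singleton clause (S), S = 1.
From the singleton clause (R), R = 1.
All clauses are satisfied.
A satisfying assignment: P=0,  Q=1,  R=1,  S=1,  T=0.

Satisfiable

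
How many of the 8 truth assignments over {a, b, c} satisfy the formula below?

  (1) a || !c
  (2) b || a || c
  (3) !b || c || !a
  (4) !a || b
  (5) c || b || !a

There are 2^3 = 8 truth assignments over (a, b, c).
Split on c. With c = true, the clauses containing c are satisfied and !c drops from the rest; 1 of the 2^2 = 4 assignments to the other variables satisfy what remains.
With c = false, by the same count on the reduced clause set, 1 assignment works.
(One model: a=F, b=T, c=F.)
Total: 1 + 1 = 2.

2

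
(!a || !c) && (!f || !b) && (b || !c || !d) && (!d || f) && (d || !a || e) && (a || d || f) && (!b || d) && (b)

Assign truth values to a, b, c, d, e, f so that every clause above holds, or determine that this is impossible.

UNSATISFIABLE

Unit clause (b) forces b = true.
Unit clause (!f) forces f = false.
Unit clause (!d) forces d = false.
But (d) is also a unit clause — contradiction.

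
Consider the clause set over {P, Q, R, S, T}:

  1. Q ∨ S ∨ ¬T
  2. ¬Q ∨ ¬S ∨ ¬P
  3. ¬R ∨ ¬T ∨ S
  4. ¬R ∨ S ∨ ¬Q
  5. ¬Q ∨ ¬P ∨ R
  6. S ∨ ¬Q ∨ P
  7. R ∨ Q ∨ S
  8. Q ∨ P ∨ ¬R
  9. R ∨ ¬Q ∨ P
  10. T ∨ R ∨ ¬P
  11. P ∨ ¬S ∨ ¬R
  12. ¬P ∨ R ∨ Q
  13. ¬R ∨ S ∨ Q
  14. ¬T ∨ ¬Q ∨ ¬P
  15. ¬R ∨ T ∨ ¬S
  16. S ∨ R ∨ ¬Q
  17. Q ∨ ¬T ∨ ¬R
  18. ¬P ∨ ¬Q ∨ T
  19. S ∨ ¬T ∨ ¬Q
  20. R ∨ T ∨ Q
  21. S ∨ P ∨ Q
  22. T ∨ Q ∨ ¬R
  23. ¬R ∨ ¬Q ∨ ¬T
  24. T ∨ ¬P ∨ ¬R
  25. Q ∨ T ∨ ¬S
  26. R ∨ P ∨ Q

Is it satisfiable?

No

Suppose Q = True.
Suppose S = False.
(¬R) alone gives R = False.
But (R) is also a unit clause — contradiction.
Undo S and try S = True.
(¬P) alone gives P = False.
(R) alone gives R = True.
But (¬R) is also a unit clause — contradiction.
Both values of S lead to a conflict.
Undo Q and try Q = False.
Suppose S = True.
(T) alone gives T = True.
(¬R) alone gives R = False.
(¬P) alone gives P = False.
But (P) is also a unit clause — contradiction.
Undo S and try S = False.
(¬T) alone gives T = False.
(R) alone gives R = True.
But (¬R) is also a unit clause — contradiction.
Both values of S lead to a conflict.
Both values of Q lead to a conflict.
No assignment satisfies every clause.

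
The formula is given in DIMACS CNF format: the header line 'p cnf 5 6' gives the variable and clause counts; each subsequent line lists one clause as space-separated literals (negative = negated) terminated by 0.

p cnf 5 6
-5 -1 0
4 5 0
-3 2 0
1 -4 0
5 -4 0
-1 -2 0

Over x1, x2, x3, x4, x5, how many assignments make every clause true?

There are 2^5 = 32 truth assignments over (x1, x2, x3, x4, x5).
Split on x5. With x5 = True, the clauses containing x5 are satisfied and ¬x5 drops from the rest; 3 of the 2^4 = 16 assignments to the other variables satisfy what remains.
With x5 = False, by the same count on the reduced clause set, 0 assignments work.
(One model: x1=F, x2=F, x3=F, x4=F, x5=T.)
Total: 3 + 0 = 3.

3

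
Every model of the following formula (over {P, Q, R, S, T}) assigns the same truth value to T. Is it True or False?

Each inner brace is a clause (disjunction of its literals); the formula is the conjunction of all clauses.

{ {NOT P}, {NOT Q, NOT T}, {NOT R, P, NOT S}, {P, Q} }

False

Suppose T = true.
From the singleton clause (NOT P), P = false.
From the singleton clause (NOT Q), Q = false.
Now (Q) is unsatisfied and unit — conflict.
So every satisfying assignment has T = False.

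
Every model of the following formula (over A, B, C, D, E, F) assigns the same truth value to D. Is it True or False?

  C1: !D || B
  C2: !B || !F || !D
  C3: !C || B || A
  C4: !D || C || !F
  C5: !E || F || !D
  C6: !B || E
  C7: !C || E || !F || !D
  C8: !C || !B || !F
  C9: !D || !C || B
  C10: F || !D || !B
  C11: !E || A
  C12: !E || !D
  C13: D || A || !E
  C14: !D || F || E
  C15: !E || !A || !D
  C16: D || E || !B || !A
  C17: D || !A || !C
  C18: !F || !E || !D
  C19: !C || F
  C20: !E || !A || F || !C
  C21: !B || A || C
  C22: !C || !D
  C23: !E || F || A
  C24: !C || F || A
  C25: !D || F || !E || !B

Suppose D = true.
Unit clause (B) forces B = true.
Unit clause (!F) forces F = false.
But (F) is also a unit clause — contradiction.
So every satisfying assignment has D = False.

False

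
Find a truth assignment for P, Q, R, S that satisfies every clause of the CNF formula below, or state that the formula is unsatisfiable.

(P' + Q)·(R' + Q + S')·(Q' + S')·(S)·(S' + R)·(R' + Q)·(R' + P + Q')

(S) alone gives S = 1.
(Q') alone gives Q = 0.
(P') alone gives P = 0.
(R') alone gives R = 0.
Now (R) is unsatisfied and unit — conflict.

UNSATISFIABLE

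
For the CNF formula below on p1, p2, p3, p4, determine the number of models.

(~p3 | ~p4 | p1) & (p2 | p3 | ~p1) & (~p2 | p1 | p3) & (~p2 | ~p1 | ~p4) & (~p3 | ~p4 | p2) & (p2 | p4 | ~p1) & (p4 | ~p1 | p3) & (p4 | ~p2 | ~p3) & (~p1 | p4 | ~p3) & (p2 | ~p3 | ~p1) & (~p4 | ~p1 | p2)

There are 2^4 = 16 truth assignments over (p1, p2, p3, p4).
Check each against the 11 clauses (columns in the order p1, p2, p3, p4):
  F F F F  ✓ satisfies all
  F F F T  ✓ satisfies all
  F F T F  ✓ satisfies all
  F F T T  ✗ fails (~p3 | ~p4 | p1)
  F T F F  ✗ fails (~p2 | p1 | p3)
  F T F T  ✗ fails (~p2 | p1 | p3)
  F T T F  ✗ fails (p4 | ~p2 | ~p3)
  F T T T  ✗ fails (~p3 | ~p4 | p1)
  T F F F  ✗ fails (p2 | p3 | ~p1)
  T F F T  ✗ fails (p2 | p3 | ~p1)
  T F T F  ✗ fails (p2 | p4 | ~p1)
  T F T T  ✗ fails (~p3 | ~p4 | p2)
  T T F F  ✗ fails (p4 | ~p1 | p3)
  T T F T  ✗ fails (~p2 | ~p1 | ~p4)
  T T T F  ✗ fails (p4 | ~p2 | ~p3)
  T T T T  ✗ fails (~p2 | ~p1 | ~p4)
3 of the 16 rows are models.

3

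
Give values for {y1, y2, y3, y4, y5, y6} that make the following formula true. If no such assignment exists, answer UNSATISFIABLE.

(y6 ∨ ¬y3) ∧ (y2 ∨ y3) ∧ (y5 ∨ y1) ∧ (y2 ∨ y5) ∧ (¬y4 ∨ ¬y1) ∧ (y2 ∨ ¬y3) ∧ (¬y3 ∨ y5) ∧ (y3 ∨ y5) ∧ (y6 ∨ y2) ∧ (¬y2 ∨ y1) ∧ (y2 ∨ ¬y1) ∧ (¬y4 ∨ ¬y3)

y1: True,  y2: True,  y3: False,  y4: False,  y5: True,  y6: False

Case y6 = False:
The clause (¬y3) is unit, so y3 = False.
The clause (y2) is unit, so y2 = True.
The clause (y5) is unit, so y5 = True.
The clause (y1) is unit, so y1 = True.
The clause (¬y4) is unit, so y4 = False.
Every clause now holds.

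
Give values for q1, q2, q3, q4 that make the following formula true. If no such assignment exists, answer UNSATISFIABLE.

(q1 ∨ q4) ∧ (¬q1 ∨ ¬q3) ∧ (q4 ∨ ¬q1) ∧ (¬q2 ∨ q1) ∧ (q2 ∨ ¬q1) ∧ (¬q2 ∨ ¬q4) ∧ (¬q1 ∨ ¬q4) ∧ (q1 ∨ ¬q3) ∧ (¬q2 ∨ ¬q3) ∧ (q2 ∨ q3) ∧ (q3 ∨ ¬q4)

Try q1 = True.
Unit clause (¬q3) forces q3 = False.
Unit clause (q4) forces q4 = True.
But (¬q4) is also a unit clause — contradiction.
That branch fails; take q1 = False instead.
Unit clause (q4) forces q4 = True.
Unit clause (¬q2) forces q2 = False.
Unit clause (¬q3) forces q3 = False.
But (q3) is also a unit clause — contradiction.
Both values of q1 lead to a conflict.

UNSATISFIABLE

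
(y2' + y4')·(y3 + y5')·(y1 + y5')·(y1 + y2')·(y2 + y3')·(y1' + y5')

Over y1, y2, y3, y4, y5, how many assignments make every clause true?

There are 2^5 = 32 truth assignments over (y1, y2, y3, y4, y5).
Split on y1. With y1 = 1, the clauses containing y1 are satisfied and y1' drops from the rest; 4 of the 2^4 = 16 assignments to the other variables satisfy what remains.
With y1 = 0, by the same count on the reduced clause set, 2 assignments work.
(One model: y1=F, y2=F, y3=F, y4=F, y5=F.)
Total: 4 + 2 = 6.

6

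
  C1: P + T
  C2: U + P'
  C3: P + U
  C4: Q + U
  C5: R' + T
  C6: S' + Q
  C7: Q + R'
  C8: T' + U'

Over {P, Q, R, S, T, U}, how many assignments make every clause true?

3

There are 2^6 = 64 truth assignments over (P, Q, R, S, T, U).
Split on R. With R = 1, the clauses containing R are satisfied and R' drops from the rest; 0 of the 2^5 = 32 assignments to the other variables satisfy what remains.
With R = 0, by the same count on the reduced clause set, 3 assignments work.
(One model: P=T, Q=F, R=F, S=F, T=F, U=T.)
Total: 0 + 3 = 3.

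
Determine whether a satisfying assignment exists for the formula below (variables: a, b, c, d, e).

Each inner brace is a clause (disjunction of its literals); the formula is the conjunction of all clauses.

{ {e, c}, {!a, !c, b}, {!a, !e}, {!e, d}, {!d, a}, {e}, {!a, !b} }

No, unsatisfiable

From the singleton clause (e), e = true.
From the singleton clause (!a), a = false.
From the singleton clause (d), d = true.
But (!d) is also a unit clause — contradiction.
No assignment satisfies every clause.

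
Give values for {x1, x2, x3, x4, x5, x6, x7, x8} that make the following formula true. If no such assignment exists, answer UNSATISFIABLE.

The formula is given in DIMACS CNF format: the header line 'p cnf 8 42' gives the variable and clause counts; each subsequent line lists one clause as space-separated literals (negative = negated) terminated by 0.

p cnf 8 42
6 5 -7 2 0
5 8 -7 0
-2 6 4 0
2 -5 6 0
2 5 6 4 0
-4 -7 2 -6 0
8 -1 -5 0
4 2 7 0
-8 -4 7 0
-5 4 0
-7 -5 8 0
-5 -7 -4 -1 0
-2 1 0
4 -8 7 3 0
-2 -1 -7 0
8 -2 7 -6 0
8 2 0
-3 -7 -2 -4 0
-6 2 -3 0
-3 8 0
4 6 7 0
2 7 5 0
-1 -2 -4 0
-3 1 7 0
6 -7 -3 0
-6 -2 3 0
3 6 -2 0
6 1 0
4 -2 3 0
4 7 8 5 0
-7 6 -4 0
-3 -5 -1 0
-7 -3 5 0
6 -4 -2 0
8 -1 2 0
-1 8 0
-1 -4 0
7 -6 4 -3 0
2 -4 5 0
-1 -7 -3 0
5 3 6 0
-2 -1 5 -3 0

Branch on x5: set x5 = False.
Branch on x8: set x8 = True.
Branch on x4: set x4 = False.
Branch on x2: set x2 = False.
(x6) alone gives x6 = True.
(x7) alone gives x7 = True.
(¬x3) alone gives x3 = False.
All clauses hold; x1 can take either value.

x1=False; x2=False; x3=False; x4=False; x5=False; x6=True; x7=True; x8=True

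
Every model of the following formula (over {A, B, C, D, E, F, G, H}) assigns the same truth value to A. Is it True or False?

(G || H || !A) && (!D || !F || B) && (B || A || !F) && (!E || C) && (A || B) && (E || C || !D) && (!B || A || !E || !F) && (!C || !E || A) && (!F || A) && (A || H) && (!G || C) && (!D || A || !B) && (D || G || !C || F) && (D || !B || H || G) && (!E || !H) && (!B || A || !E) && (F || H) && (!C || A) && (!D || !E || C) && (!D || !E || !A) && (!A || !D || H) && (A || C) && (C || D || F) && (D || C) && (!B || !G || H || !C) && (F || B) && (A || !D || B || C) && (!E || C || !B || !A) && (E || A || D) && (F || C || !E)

True

Suppose A = false.
Unit clause (B) forces B = true.
Unit clause (!F) forces F = false.
Unit clause (H) forces H = true.
Unit clause (!D) forces D = false.
Unit clause (!E) forces E = false.
Now (E) is unsatisfied and unit — conflict.
So every satisfying assignment has A = True.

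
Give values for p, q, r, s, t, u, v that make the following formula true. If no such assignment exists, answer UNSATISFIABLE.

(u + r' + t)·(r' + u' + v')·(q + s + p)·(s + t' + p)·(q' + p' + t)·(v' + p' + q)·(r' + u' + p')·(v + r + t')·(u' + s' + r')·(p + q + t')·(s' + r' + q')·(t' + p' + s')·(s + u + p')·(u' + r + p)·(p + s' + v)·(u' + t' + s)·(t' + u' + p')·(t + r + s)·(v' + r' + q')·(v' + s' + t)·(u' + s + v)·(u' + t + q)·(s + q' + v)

p ↦ 1; q ↦ 0; r ↦ 0; s ↦ 1; t ↦ 0; u ↦ 0; v ↦ 0

Suppose u = 0.
Suppose r = 0.
Suppose v = 0.
Unit clause (t') forces t = 0.
Unit clause (s) forces s = 1.
Unit clause (p) forces p = 1.
Unit clause (q') forces q = 0.
All clauses are satisfied.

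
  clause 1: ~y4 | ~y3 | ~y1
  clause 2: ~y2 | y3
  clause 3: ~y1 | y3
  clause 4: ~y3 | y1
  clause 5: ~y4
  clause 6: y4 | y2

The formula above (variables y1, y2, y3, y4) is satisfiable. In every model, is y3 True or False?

True

Suppose y3 = 0.
From the singleton clause (~y2), y2 = 0.
From the singleton clause (~y1), y1 = 0.
From the singleton clause (~y4), y4 = 0.
But (y4) is also a unit clause — contradiction.
So every satisfying assignment has y3 = True.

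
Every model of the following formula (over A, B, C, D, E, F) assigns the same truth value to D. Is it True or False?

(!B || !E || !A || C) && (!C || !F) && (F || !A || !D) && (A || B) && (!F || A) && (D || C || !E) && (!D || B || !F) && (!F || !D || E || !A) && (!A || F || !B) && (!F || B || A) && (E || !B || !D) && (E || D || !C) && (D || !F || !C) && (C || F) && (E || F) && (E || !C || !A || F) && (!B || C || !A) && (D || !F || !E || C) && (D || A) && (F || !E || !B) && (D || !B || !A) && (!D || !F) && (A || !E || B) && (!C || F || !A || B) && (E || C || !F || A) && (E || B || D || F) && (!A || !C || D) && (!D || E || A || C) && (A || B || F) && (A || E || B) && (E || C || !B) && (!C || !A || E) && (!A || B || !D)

Suppose D = true.
The clause (!F) is unit, so F = false.
The clause (!A) is unit, so A = false.
The clause (B) is unit, so B = true.
The clause (E) is unit, so E = true.
But (!E) is also a unit clause — contradiction.
So every satisfying assignment has D = False.

False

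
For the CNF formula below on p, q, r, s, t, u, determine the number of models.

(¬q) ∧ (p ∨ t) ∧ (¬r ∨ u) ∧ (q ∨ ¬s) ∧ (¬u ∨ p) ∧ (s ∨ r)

There are 2^6 = 64 truth assignments over (p, q, r, s, t, u).
Split on s. With s = True, the clauses containing s are satisfied and ¬s drops from the rest; 0 of the 2^5 = 32 assignments to the other variables satisfy what remains.
With s = False, by the same count on the reduced clause set, 2 assignments work.
Total: 0 + 2 = 2.

2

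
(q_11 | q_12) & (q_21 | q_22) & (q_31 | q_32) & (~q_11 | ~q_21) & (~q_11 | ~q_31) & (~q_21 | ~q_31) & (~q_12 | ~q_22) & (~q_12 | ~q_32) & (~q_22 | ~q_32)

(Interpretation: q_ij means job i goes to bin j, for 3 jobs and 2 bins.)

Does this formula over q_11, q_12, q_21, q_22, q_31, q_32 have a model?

Case q_11 = 1:
The clause (~q_21) is unit, so q_21 = 0.
The clause (q_22) is unit, so q_22 = 1.
The clause (~q_31) is unit, so q_31 = 0.
The clause (q_32) is unit, so q_32 = 1.
Now (~q_32) is unsatisfied and unit — conflict.
Undo q_11 and try q_11 = 0.
The clause (q_12) is unit, so q_12 = 1.
The clause (~q_22) is unit, so q_22 = 0.
The clause (q_21) is unit, so q_21 = 1.
The clause (~q_31) is unit, so q_31 = 0.
The clause (q_32) is unit, so q_32 = 1.
Now (~q_32) is unsatisfied and unit — conflict.
Both values of q_11 lead to a conflict.
No assignment satisfies every clause.

No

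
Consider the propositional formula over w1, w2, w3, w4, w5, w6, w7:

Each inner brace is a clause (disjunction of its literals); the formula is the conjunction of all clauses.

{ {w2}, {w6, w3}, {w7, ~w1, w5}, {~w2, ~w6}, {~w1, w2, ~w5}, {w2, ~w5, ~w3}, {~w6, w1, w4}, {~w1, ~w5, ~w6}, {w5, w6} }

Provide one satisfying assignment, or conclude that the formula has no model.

w1 ↦ 0; w2 ↦ 1; w3 ↦ 1; w4 ↦ 1; w5 ↦ 1; w6 ↦ 0; w7 ↦ 0

From the singleton clause (w2), w2 = 1.
From the singleton clause (~w6), w6 = 0.
From the singleton clause (w3), w3 = 1.
From the singleton clause (w5), w5 = 1.
No clause remains; w1, w4, w7 are free.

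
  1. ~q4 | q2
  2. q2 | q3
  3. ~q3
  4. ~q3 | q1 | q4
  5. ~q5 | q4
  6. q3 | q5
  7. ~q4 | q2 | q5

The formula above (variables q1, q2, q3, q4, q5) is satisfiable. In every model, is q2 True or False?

True

Suppose q2 = 0.
From the singleton clause (~q4), q4 = 0.
From the singleton clause (q3), q3 = 1.
That conflicts with the unit clause (~q3).
So every satisfying assignment has q2 = True.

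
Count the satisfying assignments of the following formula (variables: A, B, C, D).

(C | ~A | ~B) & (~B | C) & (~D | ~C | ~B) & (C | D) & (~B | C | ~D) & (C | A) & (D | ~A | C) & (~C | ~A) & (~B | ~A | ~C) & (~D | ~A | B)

3

There are 2^4 = 16 truth assignments over (A, B, C, D).
Check each against the 10 clauses (columns in the order A, B, C, D):
  F F F F  ✗ fails (C | D)
  F F F T  ✗ fails (C | A)
  F F T F  ✓ satisfies all
  F F T T  ✓ satisfies all
  F T F F  ✗ fails (~B | C)
  F T F T  ✗ fails (~B | C)
  F T T F  ✓ satisfies all
  F T T T  ✗ fails (~D | ~C | ~B)
  T F F F  ✗ fails (C | D)
  T F F T  ✗ fails (~D | ~A | B)
  T F T F  ✗ fails (~C | ~A)
  T F T T  ✗ fails (~C | ~A)
  T T F F  ✗ fails (C | ~A | ~B)
  T T F T  ✗ fails (C | ~A | ~B)
  T T T F  ✗ fails (~C | ~A)
  T T T T  ✗ fails (~D | ~C | ~B)
3 of the 16 rows are models.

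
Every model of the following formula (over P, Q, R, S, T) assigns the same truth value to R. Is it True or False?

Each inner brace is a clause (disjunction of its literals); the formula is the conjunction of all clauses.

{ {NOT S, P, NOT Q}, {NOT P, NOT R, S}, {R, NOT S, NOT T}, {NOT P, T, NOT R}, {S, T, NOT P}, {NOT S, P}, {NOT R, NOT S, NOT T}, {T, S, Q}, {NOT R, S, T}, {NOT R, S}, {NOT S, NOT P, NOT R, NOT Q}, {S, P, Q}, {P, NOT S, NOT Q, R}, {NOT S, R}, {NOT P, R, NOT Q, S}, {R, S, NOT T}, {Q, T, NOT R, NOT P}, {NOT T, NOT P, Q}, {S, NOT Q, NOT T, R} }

Suppose R = true.
The clause (S) is unit, so S = true.
The clause (P) is unit, so P = true.
The clause (T) is unit, so T = true.
Now (NOT T) is unsatisfied and unit — conflict.
So every satisfying assignment has R = False.

False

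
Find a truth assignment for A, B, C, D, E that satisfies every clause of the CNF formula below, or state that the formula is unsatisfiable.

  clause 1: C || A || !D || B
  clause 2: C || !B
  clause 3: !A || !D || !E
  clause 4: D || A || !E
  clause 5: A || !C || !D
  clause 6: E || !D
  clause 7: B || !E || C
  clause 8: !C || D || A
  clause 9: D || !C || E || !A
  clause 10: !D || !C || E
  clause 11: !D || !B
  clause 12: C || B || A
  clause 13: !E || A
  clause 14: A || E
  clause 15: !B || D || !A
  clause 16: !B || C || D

A=true,  B=false,  C=true,  D=false,  E=true

Try C = true.
Try A = true.
Try D = false.
(E) alone gives E = true.
(!B) alone gives B = false.
Every clause now holds.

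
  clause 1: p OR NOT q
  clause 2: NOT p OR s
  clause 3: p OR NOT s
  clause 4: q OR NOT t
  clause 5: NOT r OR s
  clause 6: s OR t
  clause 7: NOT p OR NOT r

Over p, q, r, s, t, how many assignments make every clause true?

There are 2^5 = 32 truth assignments over (p, q, r, s, t).
Split on s. With s = true, the clauses containing s are satisfied and NOT s drops from the rest; 3 of the 2^4 = 16 assignments to the other variables satisfy what remains.
With s = false, by the same count on the reduced clause set, 0 assignments work.
(One model: p=T, q=F, r=F, s=T, t=F.)
Total: 3 + 0 = 3.

3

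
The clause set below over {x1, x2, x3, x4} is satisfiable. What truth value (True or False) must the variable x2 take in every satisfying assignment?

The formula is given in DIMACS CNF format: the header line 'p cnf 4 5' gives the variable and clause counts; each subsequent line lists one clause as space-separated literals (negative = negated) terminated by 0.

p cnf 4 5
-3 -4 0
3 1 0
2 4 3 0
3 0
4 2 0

True

Suppose x2 = False.
The clause (x3) is unit, so x3 = True.
The clause (¬x4) is unit, so x4 = False.
Now (x4) is unsatisfied and unit — conflict.
So every satisfying assignment has x2 = True.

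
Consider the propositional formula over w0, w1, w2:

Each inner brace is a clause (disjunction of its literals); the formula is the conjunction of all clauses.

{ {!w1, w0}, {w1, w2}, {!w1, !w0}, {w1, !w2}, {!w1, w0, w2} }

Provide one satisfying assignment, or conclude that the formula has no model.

Branch on w1: set w1 = false.
The clause (w2) is unit, so w2 = true.
That conflicts with the unit clause (!w2).
So w1 must be the other value — set w1 = true.
The clause (w0) is unit, so w0 = true.
That conflicts with the unit clause (!w0).
Both values of w1 lead to a conflict.

UNSATISFIABLE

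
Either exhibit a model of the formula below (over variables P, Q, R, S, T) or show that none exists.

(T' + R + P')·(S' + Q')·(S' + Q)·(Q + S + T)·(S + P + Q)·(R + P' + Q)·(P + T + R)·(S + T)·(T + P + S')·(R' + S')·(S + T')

Case S = 0:
Unit clause (T) forces T = 1.
That conflicts with the unit clause (T').
That branch fails; take S = 1 instead.
Unit clause (Q') forces Q = 0.
That conflicts with the unit clause (Q).
Both values of S lead to a conflict.

UNSATISFIABLE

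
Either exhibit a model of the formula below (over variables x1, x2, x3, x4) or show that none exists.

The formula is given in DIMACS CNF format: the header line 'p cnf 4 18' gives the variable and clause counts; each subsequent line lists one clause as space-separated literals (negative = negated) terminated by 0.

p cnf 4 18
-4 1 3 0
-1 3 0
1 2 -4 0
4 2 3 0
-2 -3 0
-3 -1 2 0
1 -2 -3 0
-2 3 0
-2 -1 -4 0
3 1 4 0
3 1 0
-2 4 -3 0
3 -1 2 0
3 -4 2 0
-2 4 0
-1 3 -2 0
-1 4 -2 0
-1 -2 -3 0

x1=False,  x2=False,  x3=True,  x4=False

Suppose x1 = False.
(x3) alone gives x3 = True.
(¬x2) alone gives x2 = False.
(¬x4) alone gives x4 = False.
Every clause now holds.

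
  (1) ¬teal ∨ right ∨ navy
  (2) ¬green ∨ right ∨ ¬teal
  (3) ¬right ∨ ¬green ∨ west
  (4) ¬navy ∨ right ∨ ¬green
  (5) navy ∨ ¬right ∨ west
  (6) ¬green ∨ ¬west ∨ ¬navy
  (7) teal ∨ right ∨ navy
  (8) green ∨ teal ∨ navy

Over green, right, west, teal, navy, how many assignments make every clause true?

11

There are 2^5 = 32 truth assignments over (green, right, west, teal, navy).
Split on navy. With navy = True, the clauses containing navy are satisfied and ¬navy drops from the rest; 8 of the 2^4 = 16 assignments to the other variables satisfy what remains.
With navy = False, by the same count on the reduced clause set, 3 assignments work.
(One model: green=F, right=F, west=F, teal=F, navy=T.)
Total: 8 + 3 = 11.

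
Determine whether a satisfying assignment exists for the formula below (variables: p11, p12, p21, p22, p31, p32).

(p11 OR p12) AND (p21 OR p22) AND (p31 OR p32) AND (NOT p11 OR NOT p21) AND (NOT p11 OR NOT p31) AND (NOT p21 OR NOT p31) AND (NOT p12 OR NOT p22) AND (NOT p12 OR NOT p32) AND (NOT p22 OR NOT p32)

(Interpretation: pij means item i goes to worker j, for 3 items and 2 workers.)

Try p11 = true.
From the singleton clause (NOT p21), p21 = false.
From the singleton clause (p22), p22 = true.
From the singleton clause (NOT p31), p31 = false.
From the singleton clause (p32), p32 = true.
But (NOT p32) is also a unit clause — contradiction.
So p11 must be the other value — set p11 = false.
From the singleton clause (p12), p12 = true.
From the singleton clause (NOT p22), p22 = false.
From the singleton clause (p21), p21 = true.
From the singleton clause (NOT p31), p31 = false.
From the singleton clause (p32), p32 = true.
But (NOT p32) is also a unit clause — contradiction.
Either choice for p11 ends in contradiction.
No assignment satisfies every clause.

Unsatisfiable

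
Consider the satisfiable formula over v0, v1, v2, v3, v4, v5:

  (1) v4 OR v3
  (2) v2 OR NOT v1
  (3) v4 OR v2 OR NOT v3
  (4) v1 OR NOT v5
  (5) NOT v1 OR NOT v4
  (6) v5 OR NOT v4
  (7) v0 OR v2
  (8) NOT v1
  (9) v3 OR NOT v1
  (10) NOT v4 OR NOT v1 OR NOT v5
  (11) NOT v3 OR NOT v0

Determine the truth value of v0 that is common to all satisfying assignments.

Suppose v0 = true.
Unit clause (NOT v1) forces v1 = false.
Unit clause (NOT v5) forces v5 = false.
Unit clause (NOT v4) forces v4 = false.
Unit clause (v3) forces v3 = true.
Now (NOT v3) is unsatisfied and unit — conflict.
So every satisfying assignment has v0 = False.

False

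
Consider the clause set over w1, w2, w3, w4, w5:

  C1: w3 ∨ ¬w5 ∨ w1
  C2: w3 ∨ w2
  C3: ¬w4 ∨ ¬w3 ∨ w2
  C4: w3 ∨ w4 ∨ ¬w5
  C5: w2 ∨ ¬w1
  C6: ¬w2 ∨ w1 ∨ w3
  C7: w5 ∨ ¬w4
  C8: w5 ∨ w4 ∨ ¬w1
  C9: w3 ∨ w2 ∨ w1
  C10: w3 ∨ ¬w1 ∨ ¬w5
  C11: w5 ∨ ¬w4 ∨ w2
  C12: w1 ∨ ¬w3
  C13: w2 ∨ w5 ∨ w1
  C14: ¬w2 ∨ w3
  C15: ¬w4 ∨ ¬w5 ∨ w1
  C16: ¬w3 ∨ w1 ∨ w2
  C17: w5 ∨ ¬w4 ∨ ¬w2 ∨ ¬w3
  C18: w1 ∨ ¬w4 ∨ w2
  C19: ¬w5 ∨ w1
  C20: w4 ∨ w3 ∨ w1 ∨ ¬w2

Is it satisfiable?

Branch on w3: set w3 = True.
Unit clause (w1) forces w1 = True.
Unit clause (w2) forces w2 = True.
Branch on w5: set w5 = True.
No clause remains; w4 is free.
A satisfying assignment: w1=True, w2=True, w3=True, w4=True, w5=True.

Satisfiable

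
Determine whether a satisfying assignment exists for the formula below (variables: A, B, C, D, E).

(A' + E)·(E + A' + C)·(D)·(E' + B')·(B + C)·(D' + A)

Yes, satisfiable

Unit clause (D) forces D = 1.
Unit clause (A) forces A = 1.
Unit clause (E) forces E = 1.
Unit clause (B') forces B = 0.
Unit clause (C) forces C = 1.
This assignment satisfies each clause.
A satisfying assignment: A ↦ 1,  B ↦ 0,  C ↦ 1,  D ↦ 1,  E ↦ 1.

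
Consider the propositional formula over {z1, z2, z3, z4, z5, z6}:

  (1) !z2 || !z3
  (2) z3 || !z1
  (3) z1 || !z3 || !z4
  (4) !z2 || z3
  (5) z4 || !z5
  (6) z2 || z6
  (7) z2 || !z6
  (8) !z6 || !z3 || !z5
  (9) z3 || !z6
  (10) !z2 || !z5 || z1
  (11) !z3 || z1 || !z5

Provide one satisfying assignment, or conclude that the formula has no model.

UNSATISFIABLE

Suppose z2 = false.
(z6) alone gives z6 = true.
That conflicts with the unit clause (!z6).
Backtrack on z2: now try z2 = true.
(!z3) alone gives z3 = false.
That conflicts with the unit clause (z3).
Both values of z2 lead to a conflict.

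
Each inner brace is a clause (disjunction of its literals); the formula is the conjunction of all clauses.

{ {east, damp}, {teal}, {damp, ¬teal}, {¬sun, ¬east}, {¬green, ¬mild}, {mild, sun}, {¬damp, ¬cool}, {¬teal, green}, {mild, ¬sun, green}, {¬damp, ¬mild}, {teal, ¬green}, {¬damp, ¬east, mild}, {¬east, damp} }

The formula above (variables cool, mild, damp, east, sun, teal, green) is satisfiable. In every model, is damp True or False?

True

Suppose damp = False.
The clause (east) is unit, so east = True.
Now (¬east) is unsatisfied and unit — conflict.
So every satisfying assignment has damp = True.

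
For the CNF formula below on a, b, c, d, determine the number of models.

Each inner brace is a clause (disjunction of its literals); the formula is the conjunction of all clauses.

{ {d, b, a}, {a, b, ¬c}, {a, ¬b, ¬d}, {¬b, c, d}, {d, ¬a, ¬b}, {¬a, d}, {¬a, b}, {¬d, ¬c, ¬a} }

3

There are 2^4 = 16 truth assignments over (a, b, c, d).
Check each against the 8 clauses (columns in the order a, b, c, d):
  F F F F  ✗ fails (d ∨ b ∨ a)
  F F F T  ✓ satisfies all
  F F T F  ✗ fails (d ∨ b ∨ a)
  F F T T  ✗ fails (a ∨ b ∨ ¬c)
  F T F F  ✗ fails (¬b ∨ c ∨ d)
  F T F T  ✗ fails (a ∨ ¬b ∨ ¬d)
  F T T F  ✓ satisfies all
  F T T T  ✗ fails (a ∨ ¬b ∨ ¬d)
  T F F F  ✗ fails (¬a ∨ d)
  T F F T  ✗ fails (¬a ∨ b)
  T F T F  ✗ fails (¬a ∨ d)
  T F T T  ✗ fails (¬a ∨ b)
  T T F F  ✗ fails (¬b ∨ c ∨ d)
  T T F T  ✓ satisfies all
  T T T F  ✗ fails (d ∨ ¬a ∨ ¬b)
  T T T T  ✗ fails (¬d ∨ ¬c ∨ ¬a)
3 of the 16 rows are models.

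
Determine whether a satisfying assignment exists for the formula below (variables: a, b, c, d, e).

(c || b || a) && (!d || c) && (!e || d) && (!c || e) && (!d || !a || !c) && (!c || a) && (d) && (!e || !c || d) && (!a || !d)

No, unsatisfiable

(d) alone gives d = true.
(c) alone gives c = true.
(e) alone gives e = true.
(!a) alone gives a = false.
That conflicts with the unit clause (a).
No assignment satisfies every clause.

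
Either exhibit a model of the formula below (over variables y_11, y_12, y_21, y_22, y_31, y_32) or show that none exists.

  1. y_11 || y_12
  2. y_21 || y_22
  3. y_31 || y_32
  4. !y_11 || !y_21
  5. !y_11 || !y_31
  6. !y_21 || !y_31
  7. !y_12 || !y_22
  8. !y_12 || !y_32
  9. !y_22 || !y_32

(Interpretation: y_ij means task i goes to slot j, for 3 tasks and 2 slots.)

Try y_11 = true.
Unit clause (!y_21) forces y_21 = false.
Unit clause (y_22) forces y_22 = true.
Unit clause (!y_31) forces y_31 = false.
Unit clause (y_32) forces y_32 = true.
That conflicts with the unit clause (!y_32).
That branch fails; take y_11 = false instead.
Unit clause (y_12) forces y_12 = true.
Unit clause (!y_22) forces y_22 = false.
Unit clause (y_21) forces y_21 = true.
Unit clause (!y_31) forces y_31 = false.
Unit clause (y_32) forces y_32 = true.
That conflicts with the unit clause (!y_32).
Either choice for y_11 ends in contradiction.

UNSATISFIABLE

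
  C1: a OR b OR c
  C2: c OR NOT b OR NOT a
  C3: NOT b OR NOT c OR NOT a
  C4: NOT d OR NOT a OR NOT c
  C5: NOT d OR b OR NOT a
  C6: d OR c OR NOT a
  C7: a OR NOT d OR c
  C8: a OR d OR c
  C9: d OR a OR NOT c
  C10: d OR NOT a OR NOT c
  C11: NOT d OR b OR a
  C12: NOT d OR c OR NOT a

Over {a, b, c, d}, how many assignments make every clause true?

There are 2^4 = 16 truth assignments over (a, b, c, d).
Split on a. With a = true, the clauses containing a are satisfied and NOT a drops from the rest; 0 of the 2^3 = 8 assignments to the other variables satisfy what remains.
With a = false, by the same count on the reduced clause set, 1 assignment works.
(One model: a=F, b=T, c=T, d=T.)
Total: 0 + 1 = 1.

1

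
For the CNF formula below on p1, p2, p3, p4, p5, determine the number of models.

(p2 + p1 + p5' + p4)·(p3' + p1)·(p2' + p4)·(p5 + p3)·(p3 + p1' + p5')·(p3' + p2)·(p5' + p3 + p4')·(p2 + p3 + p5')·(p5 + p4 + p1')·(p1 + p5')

2

There are 2^5 = 32 truth assignments over (p1, p2, p3, p4, p5).
Split on p3. With p3 = 1, the clauses containing p3 are satisfied and p3' drops from the rest; 2 of the 2^4 = 16 assignments to the other variables satisfy what remains.
With p3 = 0, by the same count on the reduced clause set, 0 assignments work.
Total: 2 + 0 = 2.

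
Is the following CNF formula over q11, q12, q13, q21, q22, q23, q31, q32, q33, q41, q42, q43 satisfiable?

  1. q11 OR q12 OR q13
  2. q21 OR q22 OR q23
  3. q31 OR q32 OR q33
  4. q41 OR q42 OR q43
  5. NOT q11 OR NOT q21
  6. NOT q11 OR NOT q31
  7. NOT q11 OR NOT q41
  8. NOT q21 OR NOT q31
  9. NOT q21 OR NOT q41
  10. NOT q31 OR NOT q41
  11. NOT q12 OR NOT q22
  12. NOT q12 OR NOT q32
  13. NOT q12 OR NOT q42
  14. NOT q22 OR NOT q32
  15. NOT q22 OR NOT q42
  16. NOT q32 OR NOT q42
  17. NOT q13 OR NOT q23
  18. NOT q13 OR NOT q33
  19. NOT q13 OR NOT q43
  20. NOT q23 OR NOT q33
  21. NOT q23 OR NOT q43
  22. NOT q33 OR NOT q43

No, unsatisfiable

Branch on q11: set q11 = false.
Branch on q12: set q12 = true.
Unit clause (NOT q22) forces q22 = false.
Unit clause (NOT q32) forces q32 = false.
Unit clause (NOT q42) forces q42 = false.
Branch on q21: set q21 = true.
Unit clause (NOT q31) forces q31 = false.
Unit clause (q33) forces q33 = true.
Unit clause (NOT q41) forces q41 = false.
Unit clause (q43) forces q43 = true.
But (NOT q43) is also a unit clause — contradiction.
So q21 must be the other value — set q21 = false.
Unit clause (q23) forces q23 = true.
Unit clause (NOT q13) forces q13 = false.
Unit clause (NOT q33) forces q33 = false.
Unit clause (q31) forces q31 = true.
Unit clause (NOT q41) forces q41 = false.
Unit clause (q43) forces q43 = true.
But (NOT q43) is also a unit clause — contradiction.
Both values of q21 lead to a conflict.
So q12 must be the other value — set q12 = false.
Unit clause (q13) forces q13 = true.
Unit clause (NOT q23) forces q23 = false.
Unit clause (NOT q33) forces q33 = false.
Unit clause (NOT q43) forces q43 = false.
Branch on q21: set q21 = true.
Unit clause (NOT q31) forces q31 = false.
Unit clause (q32) forces q32 = true.
Unit clause (NOT q41) forces q41 = false.
Unit clause (q42) forces q42 = true.
But (NOT q42) is also a unit clause — contradiction.
So q21 must be the other value — set q21 = false.
Unit clause (q22) forces q22 = true.
Unit clause (NOT q32) forces q32 = false.
Unit clause (q31) forces q31 = true.
Unit clause (NOT q41) forces q41 = false.
Unit clause (q42) forces q42 = true.
But (NOT q42) is also a unit clause — contradiction.
Both values of q21 lead to a conflict.
Both values of q12 lead to a conflict.
So q11 must be the other value — set q11 = true.
Unit clause (NOT q21) forces q21 = false.
Unit clause (NOT q31) forces q31 = false.
Unit clause (NOT q41) forces q41 = false.
Branch on q22: set q22 = true.
Unit clause (NOT q12) forces q12 = false.
Unit clause (NOT q32) forces q32 = false.
Unit clause (q33) forces q33 = true.
Unit clause (NOT q42) forces q42 = false.
Unit clause (q43) forces q43 = true.
But (NOT q43) is also a unit clause — contradiction.
So q22 must be the other value — set q22 = false.
Unit clause (q23) forces q23 = true.
Unit clause (NOT q13) forces q13 = false.
Unit clause (NOT q33) forces q33 = false.
Unit clause (q32) forces q32 = true.
Unit clause (NOT q12) forces q12 = false.
Unit clause (NOT q42) forces q42 = false.
Unit clause (q43) forces q43 = true.
But (NOT q43) is also a unit clause — contradiction.
Both values of q22 lead to a conflict.
Both values of q11 lead to a conflict.
No assignment satisfies every clause.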